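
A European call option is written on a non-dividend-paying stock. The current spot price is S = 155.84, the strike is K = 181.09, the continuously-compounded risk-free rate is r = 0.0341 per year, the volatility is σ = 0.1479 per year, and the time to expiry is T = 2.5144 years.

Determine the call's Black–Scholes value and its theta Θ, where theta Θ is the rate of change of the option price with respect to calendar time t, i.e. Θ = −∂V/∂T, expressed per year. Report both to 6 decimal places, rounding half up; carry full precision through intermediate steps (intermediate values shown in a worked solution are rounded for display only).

σ√T = 0.1479·√2.5144 = 0.234523
d₁ = (ln(S/K) + (r+σ²/2)T) / (σ√T) = (ln(155.84/181.09) + (0.0341+0.1479²/2)·2.5144) / 0.234523 = (-0.150164 + 0.113242) / 0.234523 = -0.157438
d₂ = d₁ − σ√T = -0.157438 − 0.234523 = -0.391961
e^{−rT} = e^{−0.0341·2.5144} = 0.917832
N(d₁) = 0.437450,  N(d₂) = 0.347544
Call price V = S·N(d₁) − K·e^{−rT}·N(d₂) = 68.172200 − 57.765289 = 10.406911
φ(d₁) = (1/√(2π))·e^{−d₁²/2} = 0.394029
Θ = −S·φ(d₁)·σ/(2√T) − r·K·e^{−rT}·N(d₂) = −2.863701 − 1.969796 = -4.833497

price = 10.406911
Θ = -4.833497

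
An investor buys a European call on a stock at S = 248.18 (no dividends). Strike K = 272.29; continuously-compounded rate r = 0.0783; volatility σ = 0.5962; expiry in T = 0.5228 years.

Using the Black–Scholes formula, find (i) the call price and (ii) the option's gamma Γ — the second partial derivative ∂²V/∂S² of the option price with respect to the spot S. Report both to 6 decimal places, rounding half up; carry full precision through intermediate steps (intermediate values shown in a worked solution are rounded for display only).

σ√T = 0.5962·√0.5228 = 0.431082
d₁ = (ln(S/K) + (r+σ²/2)T) / (σ√T) = (ln(248.18/272.29) + (0.0783+0.5962²/2)·0.5228) / 0.431082 = (-0.092713 + 0.133851) / 0.431082 = 0.095429
d₂ = d₁ − σ√T = 0.095429 − 0.431082 = -0.335653
e^{−rT} = e^{−0.0783·0.5228} = 0.959891
N(d₁) = 0.538013,  N(d₂) = 0.368566
Call price V = S·N(d₁) − K·e^{−rT}·N(d₂) = 133.524041 − 96.331722 = 37.192318
φ(d₁) = (1/√(2π))·e^{−d₁²/2} = 0.397130
Γ = φ(d₁) / (S·σ·√T) = 0.003712

price = 37.192318
Γ = 0.003712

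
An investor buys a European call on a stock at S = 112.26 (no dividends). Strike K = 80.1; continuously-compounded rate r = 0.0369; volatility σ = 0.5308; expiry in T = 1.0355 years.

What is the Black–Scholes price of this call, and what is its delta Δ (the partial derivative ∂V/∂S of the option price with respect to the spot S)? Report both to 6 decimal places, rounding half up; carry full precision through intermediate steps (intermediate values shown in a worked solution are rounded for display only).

σ√T = 0.5308·√1.0355 = 0.540140
d₁ = (ln(S/K) + (r+σ²/2)T) / (σ√T) = (ln(112.26/80.1) + (0.0369+0.5308²/2)·1.0355) / 0.540140 = (0.337542 + 0.184085) / 0.540140 = 0.965727
d₂ = d₁ − σ√T = 0.965727 − 0.540140 = 0.425587
e^{−rT} = e^{−0.0369·1.0355} = 0.962511
N(d₁) = 0.832909,  N(d₂) = 0.664796
Call price V = S·N(d₁) − K·e^{−rT}·N(d₂) = 93.502417 − 51.253824 = 42.248594
Δ = N(d₁) = 0.832909

price = 42.248594
Δ = 0.832909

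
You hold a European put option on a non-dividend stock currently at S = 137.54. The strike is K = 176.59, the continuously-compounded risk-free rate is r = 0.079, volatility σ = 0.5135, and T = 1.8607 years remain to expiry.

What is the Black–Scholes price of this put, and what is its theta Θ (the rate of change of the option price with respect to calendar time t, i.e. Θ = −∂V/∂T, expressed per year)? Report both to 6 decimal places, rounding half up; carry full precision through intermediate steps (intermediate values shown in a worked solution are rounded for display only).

price = 47.569177
Θ = -1.801057

σ√T = 0.5135·√1.8607 = 0.700452
d₁ = (ln(S/K) + (r+σ²/2)T) / (σ√T) = (ln(137.54/176.59) + (0.079+0.5135²/2)·1.8607) / 0.700452 = (-0.249916 + 0.392312) / 0.700452 = 0.203292
d₂ = d₁ − σ√T = 0.203292 − 0.700452 = -0.497161
e^{−rT} = e^{−0.079·1.8607} = 0.863298
N(−d₁) = 0.419453,  N(−d₂) = 0.690462
Put price V = K·e^{−rT}·N(−d₂) − S·N(−d₁) = 105.260811 − 57.691634 = 47.569177
φ(d₁) = (1/√(2π))·e^{−d₁²/2} = 0.390783
Θ = −S·φ(d₁)·σ/(2√T) + r·K·e^{−rT}·N(−d₂) = −10.116661 + 8.315604 = -1.801057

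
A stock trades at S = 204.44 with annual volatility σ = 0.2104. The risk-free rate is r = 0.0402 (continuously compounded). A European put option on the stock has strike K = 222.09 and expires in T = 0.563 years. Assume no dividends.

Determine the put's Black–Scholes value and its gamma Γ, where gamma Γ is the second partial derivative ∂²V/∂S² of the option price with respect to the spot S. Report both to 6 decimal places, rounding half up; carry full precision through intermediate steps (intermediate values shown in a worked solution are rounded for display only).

σ√T = 0.2104·√0.563 = 0.157870
d₁ = (ln(S/K) + (r+σ²/2)T) / (σ√T) = (ln(204.44/222.09) + (0.0402+0.2104²/2)·0.563) / 0.157870 = (-0.082808 + 0.035094) / 0.157870 = -0.302236
d₂ = d₁ − σ√T = -0.302236 − 0.157870 = -0.460106
e^{−rT} = e^{−0.0402·0.563} = 0.977622
N(−d₁) = 0.618764,  N(−d₂) = 0.677280
Put price V = K·e^{−rT}·N(−d₂) − S·N(−d₁) = 147.051040 − 126.500121 = 20.550919
φ(d₁) = (1/√(2π))·e^{−d₁²/2} = 0.381131
Γ = φ(d₁) / (S·σ·√T) = 0.011809

price = 20.550919
Γ = 0.011809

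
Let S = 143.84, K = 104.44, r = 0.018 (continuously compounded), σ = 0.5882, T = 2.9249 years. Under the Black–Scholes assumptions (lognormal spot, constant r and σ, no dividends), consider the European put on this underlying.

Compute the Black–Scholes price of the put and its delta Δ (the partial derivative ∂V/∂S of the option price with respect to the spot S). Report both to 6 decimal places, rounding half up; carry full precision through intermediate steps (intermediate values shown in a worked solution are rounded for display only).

σ√T = 0.5882·√2.9249 = 1.005960
d₁ = (ln(S/K) + (r+σ²/2)T) / (σ√T) = (ln(143.84/104.44) + (0.018+0.5882²/2)·2.9249) / 1.005960 = (0.320089 + 0.558626) / 1.005960 = 0.873509
d₂ = d₁ − σ√T = 0.873509 − 1.005960 = -0.132451
e^{−rT} = e^{−0.018·2.9249} = 0.948714
N(−d₁) = 0.191193,  N(−d₂) = 0.552686
Put price V = K·e^{−rT}·N(−d₂) − S·N(−d₁) = 54.762171 − 27.501195 = 27.260976
Δ = −N(−d₁) = -0.191193

price = 27.260976
Δ = -0.191193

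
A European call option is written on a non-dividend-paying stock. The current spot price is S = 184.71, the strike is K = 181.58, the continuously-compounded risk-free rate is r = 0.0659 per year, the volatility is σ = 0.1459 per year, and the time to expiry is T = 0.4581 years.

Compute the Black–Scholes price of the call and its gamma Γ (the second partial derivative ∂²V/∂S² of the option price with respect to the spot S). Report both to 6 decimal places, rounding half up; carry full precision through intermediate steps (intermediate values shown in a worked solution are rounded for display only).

σ√T = 0.1459·√0.4581 = 0.098750
d₁ = (ln(S/K) + (r+σ²/2)T) / (σ√T) = (ln(184.71/181.58) + (0.0659+0.1459²/2)·0.4581) / 0.098750 = (0.017091 + 0.035065) / 0.098750 = 0.528156
d₂ = d₁ − σ√T = 0.528156 − 0.098750 = 0.429407
e^{−rT} = e^{−0.0659·0.4581} = 0.970262
N(d₁) = 0.701305,  N(d₂) = 0.666186
Call price V = S·N(d₁) − K·e^{−rT}·N(d₂) = 129.537967 − 117.368868 = 12.169099
φ(d₁) = (1/√(2π))·e^{−d₁²/2} = 0.347006
Γ = φ(d₁) / (S·σ·√T) = 0.019024

price = 12.169099
Γ = 0.019024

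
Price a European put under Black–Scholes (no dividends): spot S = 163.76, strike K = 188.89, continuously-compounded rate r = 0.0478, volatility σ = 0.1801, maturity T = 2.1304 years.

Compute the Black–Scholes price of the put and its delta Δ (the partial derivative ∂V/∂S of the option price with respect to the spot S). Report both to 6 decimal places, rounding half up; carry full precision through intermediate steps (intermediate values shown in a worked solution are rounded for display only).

price = 21.113123
Δ = -0.509680

σ√T = 0.1801·√2.1304 = 0.262872
d₁ = (ln(S/K) + (r+σ²/2)T) / (σ√T) = (ln(163.76/188.89) + (0.0478+0.1801²/2)·2.1304) / 0.262872 = (-0.142763 + 0.136384) / 0.262872 = -0.024266
d₂ = d₁ − σ√T = -0.024266 − 0.262872 = -0.287138
e^{−rT} = e^{−0.0478·2.1304} = 0.903180
N(−d₁) = 0.509680,  N(−d₂) = 0.612997
Put price V = K·e^{−rT}·N(−d₂) − S·N(−d₁) = 104.578306 − 83.465182 = 21.113123
Δ = −N(−d₁) = -0.509680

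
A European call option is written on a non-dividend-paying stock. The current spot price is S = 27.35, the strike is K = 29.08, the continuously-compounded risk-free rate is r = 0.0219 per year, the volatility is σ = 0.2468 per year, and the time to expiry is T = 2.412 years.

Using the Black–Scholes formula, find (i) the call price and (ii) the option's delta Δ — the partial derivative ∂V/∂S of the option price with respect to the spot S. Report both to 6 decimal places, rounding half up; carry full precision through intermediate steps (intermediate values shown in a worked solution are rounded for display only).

price = 4.058597
Δ = 0.567276

σ√T = 0.2468·√2.412 = 0.383296
d₁ = (ln(S/K) + (r+σ²/2)T) / (σ√T) = (ln(27.35/29.08) + (0.0219+0.2468²/2)·2.412) / 0.383296 = (-0.061334 + 0.126281) / 0.383296 = 0.169442
d₂ = d₁ − σ√T = 0.169442 − 0.383296 = -0.213853
e^{−rT} = e^{−0.0219·2.412} = 0.948548
N(d₁) = 0.567276,  N(d₂) = 0.415331
Call price V = S·N(d₁) − K·e^{−rT}·N(d₂) = 15.514987 − 11.456389 = 4.058597
Δ = N(d₁) = 0.567276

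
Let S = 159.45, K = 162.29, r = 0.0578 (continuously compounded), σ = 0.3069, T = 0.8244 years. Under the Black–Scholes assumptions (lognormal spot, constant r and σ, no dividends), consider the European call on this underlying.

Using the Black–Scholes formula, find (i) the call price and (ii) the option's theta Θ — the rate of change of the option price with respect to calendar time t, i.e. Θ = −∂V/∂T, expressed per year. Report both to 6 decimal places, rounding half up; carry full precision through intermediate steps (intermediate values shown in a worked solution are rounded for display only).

price = 19.863351
Θ = -14.786584

σ√T = 0.3069·√0.8244 = 0.278654
d₁ = (ln(S/K) + (r+σ²/2)T) / (σ√T) = (ln(159.45/162.29) + (0.0578+0.3069²/2)·0.8244) / 0.278654 = (-0.017654 + 0.086474) / 0.278654 = 0.246973
d₂ = d₁ − σ√T = 0.246973 − 0.278654 = -0.031682
e^{−rT} = e^{−0.0578·0.8244} = 0.953467
N(d₁) = 0.597535,  N(d₂) = 0.487363
Call price V = S·N(d₁) − K·e^{−rT}·N(d₂) = 95.276999 − 75.413649 = 19.863351
φ(d₁) = (1/√(2π))·e^{−d₁²/2} = 0.386959
Θ = −S·φ(d₁)·σ/(2√T) − r·K·e^{−rT}·N(d₂) = −10.427675 − 4.358909 = -14.786584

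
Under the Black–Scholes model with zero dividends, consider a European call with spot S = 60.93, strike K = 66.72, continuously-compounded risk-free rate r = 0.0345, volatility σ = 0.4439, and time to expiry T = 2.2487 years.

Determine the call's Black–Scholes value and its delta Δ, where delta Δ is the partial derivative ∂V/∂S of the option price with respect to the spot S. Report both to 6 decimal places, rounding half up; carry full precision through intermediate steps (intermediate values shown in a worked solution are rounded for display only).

price = 15.590471
Δ = 0.622860

σ√T = 0.4439·√2.2487 = 0.665658
d₁ = (ln(S/K) + (r+σ²/2)T) / (σ√T) = (ln(60.93/66.72) + (0.0345+0.4439²/2)·2.2487) / 0.665658 = (-0.090779 + 0.299130) / 0.665658 = 0.313000
d₂ = d₁ − σ√T = 0.313000 − 0.665658 = -0.352657
e^{−rT} = e^{−0.0345·2.2487} = 0.925353
N(d₁) = 0.622860,  N(d₂) = 0.362173
Call price V = S·N(d₁) − K·e^{−rT}·N(d₂) = 37.950848 − 22.360378 = 15.590471
Δ = N(d₁) = 0.622860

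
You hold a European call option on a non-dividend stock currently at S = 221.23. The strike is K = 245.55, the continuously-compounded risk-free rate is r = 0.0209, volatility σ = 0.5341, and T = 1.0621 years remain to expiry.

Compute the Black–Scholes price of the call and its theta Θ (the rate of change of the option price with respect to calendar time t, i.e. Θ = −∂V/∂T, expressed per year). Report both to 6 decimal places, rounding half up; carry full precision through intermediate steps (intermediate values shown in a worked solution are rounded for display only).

σ√T = 0.5341·√1.0621 = 0.550434
d₁ = (ln(S/K) + (r+σ²/2)T) / (σ√T) = (ln(221.23/245.55) + (0.0209+0.5341²/2)·1.0621) / 0.550434 = (-0.104298 + 0.173687) / 0.550434 = 0.126062
d₂ = d₁ − σ√T = 0.126062 − 0.550434 = -0.424372
e^{−rT} = e^{−0.0209·1.0621} = 0.978047
N(d₁) = 0.550159,  N(d₂) = 0.335647
Call price V = S·N(d₁) − K·e^{−rT}·N(d₂) = 121.711611 − 80.608859 = 41.102752
φ(d₁) = (1/√(2π))·e^{−d₁²/2} = 0.395785
Θ = −S·φ(d₁)·σ/(2√T) − r·K·e^{−rT}·N(d₂) = −22.688883 − 1.684725 = -24.373608

price = 41.102752
Θ = -24.373608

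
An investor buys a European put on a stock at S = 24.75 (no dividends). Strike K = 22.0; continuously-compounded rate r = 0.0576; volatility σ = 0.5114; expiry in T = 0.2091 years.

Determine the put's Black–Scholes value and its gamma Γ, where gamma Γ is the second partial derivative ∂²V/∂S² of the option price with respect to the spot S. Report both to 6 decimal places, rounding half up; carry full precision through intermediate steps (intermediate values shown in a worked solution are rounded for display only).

σ√T = 0.5114·√0.2091 = 0.233850
d₁ = (ln(S/K) + (r+σ²/2)T) / (σ√T) = (ln(24.75/22.0) + (0.0576+0.5114²/2)·0.2091) / 0.233850 = (0.117783 + 0.039387) / 0.233850 = 0.672098
d₂ = d₁ − σ√T = 0.672098 − 0.233850 = 0.438247
e^{−rT} = e^{−0.0576·0.2091} = 0.988028
N(−d₁) = 0.250761,  N(−d₂) = 0.330603
Put price V = K·e^{−rT}·N(−d₂) − S·N(−d₁) = 7.186201 − 6.206329 = 0.979872
φ(d₁) = (1/√(2π))·e^{−d₁²/2} = 0.318289
Γ = φ(d₁) / (S·σ·√T) = 0.054993

price = 0.979872
Γ = 0.054993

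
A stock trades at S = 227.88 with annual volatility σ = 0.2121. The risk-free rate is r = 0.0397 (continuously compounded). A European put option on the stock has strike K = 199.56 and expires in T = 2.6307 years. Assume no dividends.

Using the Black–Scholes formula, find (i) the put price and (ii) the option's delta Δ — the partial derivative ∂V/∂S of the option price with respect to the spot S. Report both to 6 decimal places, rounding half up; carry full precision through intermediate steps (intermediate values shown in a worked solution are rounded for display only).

price = 10.045455
Δ = -0.194523

σ√T = 0.2121·√2.6307 = 0.344014
d₁ = (ln(S/K) + (r+σ²/2)T) / (σ√T) = (ln(227.88/199.56) + (0.0397+0.2121²/2)·2.6307) / 0.344014 = (0.132704 + 0.163612) / 0.344014 = 0.861348
d₂ = d₁ − σ√T = 0.861348 − 0.344014 = 0.517334
e^{−rT} = e^{−0.0397·2.6307} = 0.900830
N(−d₁) = 0.194523,  N(−d₂) = 0.302462
Put price V = K·e^{−rT}·N(−d₂) − S·N(−d₁) = 54.373406 − 44.327951 = 10.045455
Δ = −N(−d₁) = -0.194523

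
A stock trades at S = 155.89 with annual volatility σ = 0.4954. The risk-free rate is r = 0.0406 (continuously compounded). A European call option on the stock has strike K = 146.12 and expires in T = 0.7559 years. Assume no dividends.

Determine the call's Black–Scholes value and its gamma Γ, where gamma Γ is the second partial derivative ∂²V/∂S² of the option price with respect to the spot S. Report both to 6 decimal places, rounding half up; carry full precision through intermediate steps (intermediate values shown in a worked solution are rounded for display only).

price = 33.074452
Γ = 0.005401

σ√T = 0.4954·√0.7559 = 0.430713
d₁ = (ln(S/K) + (r+σ²/2)T) / (σ√T) = (ln(155.89/146.12) + (0.0406+0.4954²/2)·0.7559) / 0.430713 = (0.064722 + 0.123446) / 0.430713 = 0.436877
d₂ = d₁ − σ√T = 0.436877 − 0.430713 = 0.006164
e^{−rT} = e^{−0.0406·0.7559} = 0.969777
N(d₁) = 0.668900,  N(d₂) = 0.502459
Call price V = S·N(d₁) − K·e^{−rT}·N(d₂) = 104.274805 − 71.200354 = 33.074452
φ(d₁) = (1/√(2π))·e^{−d₁²/2} = 0.362631
Γ = φ(d₁) / (S·σ·√T) = 0.005401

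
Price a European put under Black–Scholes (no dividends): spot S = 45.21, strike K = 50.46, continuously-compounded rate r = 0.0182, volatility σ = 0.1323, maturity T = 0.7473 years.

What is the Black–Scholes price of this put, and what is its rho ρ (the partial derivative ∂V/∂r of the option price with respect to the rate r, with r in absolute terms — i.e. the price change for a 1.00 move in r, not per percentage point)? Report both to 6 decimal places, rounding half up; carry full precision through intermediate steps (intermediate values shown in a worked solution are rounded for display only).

price = 5.173387
ρ = -30.341185

σ√T = 0.1323·√0.7473 = 0.114369
d₁ = (ln(S/K) + (r+σ²/2)T) / (σ√T) = (ln(45.21/50.46) + (0.0182+0.1323²/2)·0.7473) / 0.114369 = (-0.109863 + 0.020141) / 0.114369 = -0.784495
d₂ = d₁ − σ√T = -0.784495 − 0.114369 = -0.898864
e^{−rT} = e^{−0.0182·0.7473} = 0.986491
N(−d₁) = 0.783625,  N(−d₂) = 0.815637
Put price V = K·e^{−rT}·N(−d₂) − S·N(−d₁) = 40.601077 − 35.427690 = 5.173387
ρ = −K·T·e^{−rT}·N(−d₂) = -30.341185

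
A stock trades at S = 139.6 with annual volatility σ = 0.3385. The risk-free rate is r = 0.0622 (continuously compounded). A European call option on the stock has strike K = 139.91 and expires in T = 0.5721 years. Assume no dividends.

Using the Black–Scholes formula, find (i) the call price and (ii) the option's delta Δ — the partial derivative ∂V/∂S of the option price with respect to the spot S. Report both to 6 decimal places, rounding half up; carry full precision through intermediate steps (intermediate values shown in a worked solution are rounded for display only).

price = 16.395358
Δ = 0.601927

σ√T = 0.3385·√0.5721 = 0.256032
d₁ = (ln(S/K) + (r+σ²/2)T) / (σ√T) = (ln(139.6/139.91) + (0.0622+0.3385²/2)·0.5721) / 0.256032 = (-0.002218 + 0.068361) / 0.256032 = 0.258337
d₂ = d₁ − σ√T = 0.258337 − 0.256032 = 0.002305
e^{−rT} = e^{−0.0622·0.5721} = 0.965041
N(d₁) = 0.601927,  N(d₂) = 0.500920
Call price V = S·N(d₁) − K·e^{−rT}·N(d₂) = 84.028973 − 67.633616 = 16.395358
Δ = N(d₁) = 0.601927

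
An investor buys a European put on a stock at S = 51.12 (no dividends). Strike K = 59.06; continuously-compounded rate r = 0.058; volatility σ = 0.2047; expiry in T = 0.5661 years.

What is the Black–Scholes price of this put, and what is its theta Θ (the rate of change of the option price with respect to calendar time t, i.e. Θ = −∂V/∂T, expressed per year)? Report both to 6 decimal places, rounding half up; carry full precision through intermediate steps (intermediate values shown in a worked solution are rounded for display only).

price = 7.171775
Θ = 0.363796

σ√T = 0.2047·√0.5661 = 0.154015
d₁ = (ln(S/K) + (r+σ²/2)T) / (σ√T) = (ln(51.12/59.06) + (0.058+0.2047²/2)·0.5661) / 0.154015 = (-0.144378 + 0.044694) / 0.154015 = -0.647233
d₂ = d₁ − σ√T = -0.647233 − 0.154015 = -0.801248
e^{−rT} = e^{−0.058·0.5661} = 0.967699
N(−d₁) = 0.741259,  N(−d₂) = 0.788506
Put price V = K·e^{−rT}·N(−d₂) − S·N(−d₁) = 45.064954 − 37.893178 = 7.171775
φ(d₁) = (1/√(2π))·e^{−d₁²/2} = 0.323553
Θ = −S·φ(d₁)·σ/(2√T) + r·K·e^{−rT}·N(−d₂) = −2.249971 + 2.613767 = 0.363796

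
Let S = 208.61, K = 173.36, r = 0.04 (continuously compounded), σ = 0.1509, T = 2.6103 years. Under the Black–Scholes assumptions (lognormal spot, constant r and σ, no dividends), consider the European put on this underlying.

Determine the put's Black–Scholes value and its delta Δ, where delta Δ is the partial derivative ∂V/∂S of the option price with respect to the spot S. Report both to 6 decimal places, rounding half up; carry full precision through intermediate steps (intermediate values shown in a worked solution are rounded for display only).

σ√T = 0.1509·√2.6103 = 0.243800
d₁ = (ln(S/K) + (r+σ²/2)T) / (σ√T) = (ln(208.61/173.36) + (0.04+0.1509²/2)·2.6103) / 0.243800 = (0.185096 + 0.134131) / 0.243800 = 1.309380
d₂ = d₁ − σ√T = 1.309380 − 0.243800 = 1.065580
e^{−rT} = e^{−0.04·2.6103} = 0.900854
N(−d₁) = 0.095203,  N(−d₂) = 0.143307
Put price V = K·e^{−rT}·N(−d₂) − S·N(−d₁) = 22.380522 − 19.860255 = 2.520266
Δ = −N(−d₁) = -0.095203

price = 2.520266
Δ = -0.095203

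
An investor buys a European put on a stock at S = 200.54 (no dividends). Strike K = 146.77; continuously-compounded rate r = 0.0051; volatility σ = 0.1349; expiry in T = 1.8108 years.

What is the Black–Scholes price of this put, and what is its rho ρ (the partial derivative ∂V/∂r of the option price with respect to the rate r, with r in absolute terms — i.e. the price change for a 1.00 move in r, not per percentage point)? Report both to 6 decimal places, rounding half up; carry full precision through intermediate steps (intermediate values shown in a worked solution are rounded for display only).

σ√T = 0.1349·√1.8108 = 0.181529
d₁ = (ln(S/K) + (r+σ²/2)T) / (σ√T) = (ln(200.54/146.77) + (0.0051+0.1349²/2)·1.8108) / 0.181529 = (0.312147 + 0.025712) / 0.181529 = 1.861177
d₂ = d₁ − σ√T = 1.861177 − 0.181529 = 1.679648
e^{−rT} = e^{−0.0051·1.8108} = 0.990807
N(−d₁) = 0.031360,  N(−d₂) = 0.046513
Put price V = K·e^{−rT}·N(−d₂) − S·N(−d₁) = 6.763949 − 6.288850 = 0.475099
ρ = −K·T·e^{−rT}·N(−d₂) = -12.248159

price = 0.475099
ρ = -12.248159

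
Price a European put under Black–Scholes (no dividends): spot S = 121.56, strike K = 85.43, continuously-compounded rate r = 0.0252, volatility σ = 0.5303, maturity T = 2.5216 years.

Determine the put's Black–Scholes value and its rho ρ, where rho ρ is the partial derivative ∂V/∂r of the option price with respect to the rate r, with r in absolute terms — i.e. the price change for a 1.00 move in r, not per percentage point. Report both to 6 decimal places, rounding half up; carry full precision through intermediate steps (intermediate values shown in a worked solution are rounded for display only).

σ√T = 0.5303·√2.5216 = 0.842092
d₁ = (ln(S/K) + (r+σ²/2)T) / (σ√T) = (ln(121.56/85.43) + (0.0252+0.5303²/2)·2.5216) / 0.842092 = (0.352711 + 0.418104) / 0.842092 = 0.915357
d₂ = d₁ − σ√T = 0.915357 − 0.842092 = 0.073264
e^{−rT} = e^{−0.0252·2.5216} = 0.938433
N(−d₁) = 0.180002,  N(−d₂) = 0.470798
Put price V = K·e^{−rT}·N(−d₂) − S·N(−d₁) = 37.744009 − 21.881073 = 15.862936
ρ = −K·T·e^{−rT}·N(−d₂) = -95.175293

price = 15.862936
ρ = -95.175293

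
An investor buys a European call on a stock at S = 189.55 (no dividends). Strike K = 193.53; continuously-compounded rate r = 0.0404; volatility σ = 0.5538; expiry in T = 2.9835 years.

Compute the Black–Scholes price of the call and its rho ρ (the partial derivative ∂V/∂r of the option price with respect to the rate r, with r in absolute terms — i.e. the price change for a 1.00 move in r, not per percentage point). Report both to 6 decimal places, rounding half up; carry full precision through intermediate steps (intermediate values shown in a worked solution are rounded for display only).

price = 75.693703
ρ = 181.291725

σ√T = 0.5538·√2.9835 = 0.956568
d₁ = (ln(S/K) + (r+σ²/2)T) / (σ√T) = (ln(189.55/193.53) + (0.0404+0.5538²/2)·2.9835) / 0.956568 = (-0.020780 + 0.578045) / 0.956568 = 0.582567
d₂ = d₁ − σ√T = 0.582567 − 0.956568 = -0.374001
e^{−rT} = e^{−0.0404·2.9835} = 0.886447
N(d₁) = 0.719908,  N(d₂) = 0.354202
Call price V = S·N(d₁) − K·e^{−rT}·N(d₂) = 136.458485 − 60.764781 = 75.693703
ρ = K·T·e^{−rT}·N(d₂) = 181.291725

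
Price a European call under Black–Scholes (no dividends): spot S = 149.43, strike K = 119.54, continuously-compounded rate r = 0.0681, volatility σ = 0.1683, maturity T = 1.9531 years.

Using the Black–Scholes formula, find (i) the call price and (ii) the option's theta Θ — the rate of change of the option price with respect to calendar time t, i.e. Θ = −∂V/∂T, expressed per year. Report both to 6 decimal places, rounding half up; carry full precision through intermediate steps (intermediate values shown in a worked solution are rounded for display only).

price = 45.607559
Θ = -7.495617

σ√T = 0.1683·√1.9531 = 0.235205
d₁ = (ln(S/K) + (r+σ²/2)T) / (σ√T) = (ln(149.43/119.54) + (0.0681+0.1683²/2)·1.9531) / 0.235205 = (0.223177 + 0.160667) / 0.235205 = 1.631955
d₂ = d₁ − σ√T = 1.631955 − 0.235205 = 1.396750
e^{−rT} = e^{−0.0681·1.9531} = 0.875460
N(d₁) = 0.948656,  N(d₂) = 0.918756
Call price V = S·N(d₁) − K·e^{−rT}·N(d₂) = 141.757593 − 96.150034 = 45.607559
φ(d₁) = (1/√(2π))·e^{−d₁²/2} = 0.105338
Θ = −S·φ(d₁)·σ/(2√T) − r·K·e^{−rT}·N(d₂) = −0.947800 − 6.547817 = -7.495617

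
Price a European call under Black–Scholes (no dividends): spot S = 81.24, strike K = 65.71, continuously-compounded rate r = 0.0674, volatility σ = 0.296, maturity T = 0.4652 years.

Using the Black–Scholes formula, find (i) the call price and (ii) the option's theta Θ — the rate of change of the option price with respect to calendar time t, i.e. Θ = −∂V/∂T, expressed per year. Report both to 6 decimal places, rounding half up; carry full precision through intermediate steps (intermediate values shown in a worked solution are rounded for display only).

price = 18.360004
Θ = -6.707789

σ√T = 0.296·√0.4652 = 0.201888
d₁ = (ln(S/K) + (r+σ²/2)T) / (σ√T) = (ln(81.24/65.71) + (0.0674+0.296²/2)·0.4652) / 0.201888 = (0.212157 + 0.051734) / 0.201888 = 1.307111
d₂ = d₁ − σ√T = 1.307111 − 0.201888 = 1.105222
e^{−rT} = e^{−0.0674·0.4652} = 0.969132
N(d₁) = 0.904412,  N(d₂) = 0.865468
Call price V = S·N(d₁) − K·e^{−rT}·N(d₂) = 73.474465 − 55.114460 = 18.360004
φ(d₁) = (1/√(2π))·e^{−d₁²/2} = 0.169788
Θ = −S·φ(d₁)·σ/(2√T) − r·K·e^{−rT}·N(d₂) = −2.993075 − 3.714715 = -6.707789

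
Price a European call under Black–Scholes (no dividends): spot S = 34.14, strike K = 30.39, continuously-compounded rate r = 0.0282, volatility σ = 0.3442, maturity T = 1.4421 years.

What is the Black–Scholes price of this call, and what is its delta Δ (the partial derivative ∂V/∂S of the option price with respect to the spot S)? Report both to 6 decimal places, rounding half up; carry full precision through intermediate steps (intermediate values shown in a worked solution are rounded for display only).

price = 8.027678
Δ = 0.721250

σ√T = 0.3442·√1.4421 = 0.413341
d₁ = (ln(S/K) + (r+σ²/2)T) / (σ√T) = (ln(34.14/30.39) + (0.0282+0.3442²/2)·1.4421) / 0.413341 = (0.116356 + 0.126093) / 0.413341 = 0.586559
d₂ = d₁ − σ√T = 0.586559 − 0.413341 = 0.173218
e^{−rT} = e^{−0.0282·1.4421} = 0.960149
N(d₁) = 0.721250,  N(d₂) = 0.568760
Call price V = S·N(d₁) − K·e^{−rT}·N(d₂) = 24.623471 − 16.595793 = 8.027678
Δ = N(d₁) = 0.721250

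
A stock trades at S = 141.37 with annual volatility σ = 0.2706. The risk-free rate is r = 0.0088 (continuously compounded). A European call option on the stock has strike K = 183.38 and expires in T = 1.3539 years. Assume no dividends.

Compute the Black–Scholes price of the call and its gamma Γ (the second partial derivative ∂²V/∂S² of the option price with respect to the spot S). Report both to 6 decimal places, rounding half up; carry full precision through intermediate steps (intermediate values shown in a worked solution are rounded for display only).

price = 6.136936
Γ = 0.007344

σ√T = 0.2706·√1.3539 = 0.314863
d₁ = (ln(S/K) + (r+σ²/2)T) / (σ√T) = (ln(141.37/183.38) + (0.0088+0.2706²/2)·1.3539) / 0.314863 = (-0.260180 + 0.061484) / 0.314863 = -0.631057
d₂ = d₁ − σ√T = -0.631057 − 0.314863 = -0.945920
e^{−rT} = e^{−0.0088·1.3539} = 0.988156
N(d₁) = 0.264001,  N(d₂) = 0.172095
Call price V = S·N(d₁) − K·e^{−rT}·N(d₂) = 37.321891 − 31.184954 = 6.136936
φ(d₁) = (1/√(2π))·e^{−d₁²/2} = 0.326915
Γ = φ(d₁) / (S·σ·√T) = 0.007344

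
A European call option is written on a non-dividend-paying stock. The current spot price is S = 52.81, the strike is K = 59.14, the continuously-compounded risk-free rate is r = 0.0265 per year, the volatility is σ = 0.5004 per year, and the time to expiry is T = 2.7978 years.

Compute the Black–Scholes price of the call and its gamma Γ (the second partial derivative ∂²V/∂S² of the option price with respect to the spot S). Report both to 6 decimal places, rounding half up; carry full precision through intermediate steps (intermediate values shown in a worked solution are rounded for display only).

price = 16.439818
Γ = 0.008423

σ√T = 0.5004·√2.7978 = 0.837000
d₁ = (ln(S/K) + (r+σ²/2)T) / (σ√T) = (ln(52.81/59.14) + (0.0265+0.5004²/2)·2.7978) / 0.837000 = (-0.113207 + 0.424426) / 0.837000 = 0.371827
d₂ = d₁ − σ√T = 0.371827 − 0.837000 = -0.465173
e^{−rT} = e^{−0.0265·2.7978} = 0.928540
N(d₁) = 0.644989,  N(d₂) = 0.320904
Call price V = S·N(d₁) − K·e^{−rT}·N(d₂) = 34.061883 − 17.622065 = 16.439818
φ(d₁) = (1/√(2π))·e^{−d₁²/2} = 0.372296
Γ = φ(d₁) / (S·σ·√T) = 0.008423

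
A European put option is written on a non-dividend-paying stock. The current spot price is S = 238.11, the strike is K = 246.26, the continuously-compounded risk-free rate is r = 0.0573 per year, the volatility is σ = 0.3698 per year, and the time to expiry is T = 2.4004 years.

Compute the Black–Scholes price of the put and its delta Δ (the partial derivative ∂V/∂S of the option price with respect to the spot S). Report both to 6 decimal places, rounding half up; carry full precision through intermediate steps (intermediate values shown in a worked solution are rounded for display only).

σ√T = 0.3698·√2.4004 = 0.572939
d₁ = (ln(S/K) + (r+σ²/2)T) / (σ√T) = (ln(238.11/246.26) + (0.0573+0.3698²/2)·2.4004) / 0.572939 = (-0.033655 + 0.301673) / 0.572939 = 0.467794
d₂ = d₁ − σ√T = 0.467794 − 0.572939 = -0.105146
e^{−rT} = e^{−0.0573·2.4004} = 0.871497
N(−d₁) = 0.319966,  N(−d₂) = 0.541870
Put price V = K·e^{−rT}·N(−d₂) − S·N(−d₁) = 116.293306 − 76.187101 = 40.106205
Δ = −N(−d₁) = -0.319966

price = 40.106205
Δ = -0.319966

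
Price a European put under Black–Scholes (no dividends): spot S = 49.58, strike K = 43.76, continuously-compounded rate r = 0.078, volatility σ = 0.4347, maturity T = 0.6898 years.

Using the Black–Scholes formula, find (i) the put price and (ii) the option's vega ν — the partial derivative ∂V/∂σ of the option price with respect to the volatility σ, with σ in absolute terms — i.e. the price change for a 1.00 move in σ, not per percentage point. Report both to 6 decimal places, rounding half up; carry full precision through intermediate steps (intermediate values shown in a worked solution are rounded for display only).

price = 3.237022
ν = 13.077420

σ√T = 0.4347·√0.6898 = 0.361037
d₁ = (ln(S/K) + (r+σ²/2)T) / (σ√T) = (ln(49.58/43.76) + (0.078+0.4347²/2)·0.6898) / 0.361037 = (0.124867 + 0.118978) / 0.361037 = 0.675404
d₂ = d₁ − σ√T = 0.675404 − 0.361037 = 0.314367
e^{−rT} = e^{−0.078·0.6898} = 0.947617
N(−d₁) = 0.249710,  N(−d₂) = 0.376621
Put price V = K·e^{−rT}·N(−d₂) − S·N(−d₁) = 15.617625 − 12.380604 = 3.237022
φ(d₁) = (1/√(2π))·e^{−d₁²/2} = 0.317581
ν = S·φ(d₁)·√T = 13.077420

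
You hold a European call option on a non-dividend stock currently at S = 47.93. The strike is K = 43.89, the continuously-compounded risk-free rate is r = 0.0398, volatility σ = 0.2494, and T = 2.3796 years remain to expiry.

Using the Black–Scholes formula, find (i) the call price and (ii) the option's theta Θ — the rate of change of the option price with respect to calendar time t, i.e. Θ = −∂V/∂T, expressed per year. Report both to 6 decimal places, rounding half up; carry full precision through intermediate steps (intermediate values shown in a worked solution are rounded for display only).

σ√T = 0.2494·√2.3796 = 0.384723
d₁ = (ln(S/K) + (r+σ²/2)T) / (σ√T) = (ln(47.93/43.89) + (0.0398+0.2494²/2)·2.3796) / 0.384723 = (0.088055 + 0.168714) / 0.384723 = 0.667413
d₂ = d₁ − σ√T = 0.667413 − 0.384723 = 0.282689
e^{−rT} = e^{−0.0398·2.3796} = 0.909638
N(d₁) = 0.747746,  N(d₂) = 0.611293
Call price V = S·N(d₁) − K·e^{−rT}·N(d₂) = 35.839452 − 24.405263 = 11.434190
φ(d₁) = (1/√(2π))·e^{−d₁²/2} = 0.319289
Θ = −S·φ(d₁)·σ/(2√T) − r·K·e^{−rT}·N(d₂) = −1.237103 − 0.971329 = -2.208433

price = 11.434190
Θ = -2.208433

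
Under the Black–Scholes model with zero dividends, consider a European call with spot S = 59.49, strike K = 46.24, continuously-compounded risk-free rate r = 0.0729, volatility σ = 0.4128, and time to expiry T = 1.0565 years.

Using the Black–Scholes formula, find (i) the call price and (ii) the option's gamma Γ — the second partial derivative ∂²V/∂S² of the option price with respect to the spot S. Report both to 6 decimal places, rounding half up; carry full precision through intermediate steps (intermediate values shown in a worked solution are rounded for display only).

σ√T = 0.4128·√1.0565 = 0.424301
d₁ = (ln(S/K) + (r+σ²/2)T) / (σ√T) = (ln(59.49/46.24) + (0.0729+0.4128²/2)·1.0565) / 0.424301 = (0.251963 + 0.167035) / 0.424301 = 0.987500
d₂ = d₁ − σ√T = 0.987500 − 0.424301 = 0.563199
e^{−rT} = e^{−0.0729·1.0565} = 0.925872
N(d₁) = 0.838301,  N(d₂) = 0.713350
Call price V = S·N(d₁) − K·e^{−rT}·N(d₂) = 49.870542 − 30.540193 = 19.330349
φ(d₁) = (1/√(2π))·e^{−d₁²/2} = 0.244995
Γ = φ(d₁) / (S·σ·√T) = 0.009706

price = 19.330349
Γ = 0.009706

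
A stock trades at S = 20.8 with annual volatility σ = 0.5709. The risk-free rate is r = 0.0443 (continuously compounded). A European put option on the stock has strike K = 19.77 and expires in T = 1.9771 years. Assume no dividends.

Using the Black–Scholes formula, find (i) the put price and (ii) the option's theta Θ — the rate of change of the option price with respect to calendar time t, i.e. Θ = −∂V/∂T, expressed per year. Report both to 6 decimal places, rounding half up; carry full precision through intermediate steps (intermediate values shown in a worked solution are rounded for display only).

σ√T = 0.5709·√1.9771 = 0.802739
d₁ = (ln(S/K) + (r+σ²/2)T) / (σ√T) = (ln(20.8/19.77) + (0.0443+0.5709²/2)·1.9771) / 0.802739 = (0.050787 + 0.409780) / 0.802739 = 0.573745
d₂ = d₁ − σ√T = 0.573745 − 0.802739 = -0.228994
e^{−rT} = e^{−0.0443·1.9771} = 0.916141
N(−d₁) = 0.283070,  N(−d₂) = 0.590563
Put price V = K·e^{−rT}·N(−d₂) − S·N(−d₁) = 10.696336 − 5.887857 = 4.808479
φ(d₁) = (1/√(2π))·e^{−d₁²/2} = 0.338399
Θ = −S·φ(d₁)·σ/(2√T) + r·K·e^{−rT}·N(−d₂) = −1.428920 + 0.473848 = -0.955072

price = 4.808479
Θ = -0.955072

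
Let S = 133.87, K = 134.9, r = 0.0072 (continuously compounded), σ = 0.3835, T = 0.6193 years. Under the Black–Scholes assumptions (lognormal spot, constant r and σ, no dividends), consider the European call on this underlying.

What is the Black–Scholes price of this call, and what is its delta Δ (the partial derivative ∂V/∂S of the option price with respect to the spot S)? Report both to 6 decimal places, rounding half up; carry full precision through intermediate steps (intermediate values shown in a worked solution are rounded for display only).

σ√T = 0.3835·√0.6193 = 0.301798
d₁ = (ln(S/K) + (r+σ²/2)T) / (σ√T) = (ln(133.87/134.9) + (0.0072+0.3835²/2)·0.6193) / 0.301798 = (-0.007665 + 0.050000) / 0.301798 = 0.140277
d₂ = d₁ − σ√T = 0.140277 − 0.301798 = -0.161521
e^{−rT} = e^{−0.0072·0.6193} = 0.995551
N(d₁) = 0.555779,  N(d₂) = 0.435842
Call price V = S·N(d₁) − K·e^{−rT}·N(d₂) = 74.402197 − 58.533463 = 15.868734
Δ = N(d₁) = 0.555779

price = 15.868734
Δ = 0.555779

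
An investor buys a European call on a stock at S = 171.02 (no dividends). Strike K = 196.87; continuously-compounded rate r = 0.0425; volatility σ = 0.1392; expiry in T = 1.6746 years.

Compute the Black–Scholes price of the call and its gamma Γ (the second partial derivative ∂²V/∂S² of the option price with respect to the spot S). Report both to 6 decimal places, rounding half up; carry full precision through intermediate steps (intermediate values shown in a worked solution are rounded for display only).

σ√T = 0.1392·√1.6746 = 0.180134
d₁ = (ln(S/K) + (r+σ²/2)T) / (σ√T) = (ln(171.02/196.87) + (0.0425+0.1392²/2)·1.6746) / 0.180134 = (-0.140763 + 0.087395) / 0.180134 = -0.296272
d₂ = d₁ − σ√T = -0.296272 − 0.180134 = -0.476406
e^{−rT} = e^{−0.0425·1.6746} = 0.931303
N(d₁) = 0.383511,  N(d₂) = 0.316893
Call price V = S·N(d₁) − K·e^{−rT}·N(d₂) = 65.588084 − 58.100899 = 7.487185
φ(d₁) = (1/√(2π))·e^{−d₁²/2} = 0.381812
Γ = φ(d₁) / (S·σ·√T) = 0.012394

price = 7.487185
Γ = 0.012394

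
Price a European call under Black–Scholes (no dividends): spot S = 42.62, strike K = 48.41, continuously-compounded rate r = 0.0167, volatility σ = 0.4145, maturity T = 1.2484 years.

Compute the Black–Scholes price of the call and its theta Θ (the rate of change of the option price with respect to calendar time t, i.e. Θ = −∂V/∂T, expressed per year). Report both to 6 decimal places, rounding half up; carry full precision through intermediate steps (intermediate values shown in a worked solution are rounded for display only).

σ√T = 0.4145·√1.2484 = 0.463128
d₁ = (ln(S/K) + (r+σ²/2)T) / (σ√T) = (ln(42.62/48.41) + (0.0167+0.4145²/2)·1.2484) / 0.463128 = (-0.127383 + 0.128092) / 0.463128 = 0.001532
d₂ = d₁ − σ√T = 0.001532 − 0.463128 = -0.461597
e^{−rT} = e^{−0.0167·1.2484} = 0.979368
N(d₁) = 0.500611,  N(d₂) = 0.322185
Call price V = S·N(d₁) − K·e^{−rT}·N(d₂) = 21.336047 − 15.275188 = 6.060858
φ(d₁) = (1/√(2π))·e^{−d₁²/2} = 0.398942
Θ = −S·φ(d₁)·σ/(2√T) − r·K·e^{−rT}·N(d₂) = −3.153847 − 0.255096 = -3.408943

price = 6.060858
Θ = -3.408943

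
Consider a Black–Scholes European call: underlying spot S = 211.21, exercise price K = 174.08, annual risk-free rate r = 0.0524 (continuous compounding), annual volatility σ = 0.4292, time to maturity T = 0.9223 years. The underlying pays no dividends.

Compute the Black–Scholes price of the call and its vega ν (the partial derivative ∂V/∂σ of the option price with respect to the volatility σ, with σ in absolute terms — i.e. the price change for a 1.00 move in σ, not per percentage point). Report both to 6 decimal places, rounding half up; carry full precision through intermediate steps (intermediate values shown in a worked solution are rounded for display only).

price = 58.498212
ν = 59.117500

σ√T = 0.4292·√0.9223 = 0.412188
d₁ = (ln(S/K) + (r+σ²/2)T) / (σ√T) = (ln(211.21/174.08) + (0.0524+0.4292²/2)·0.9223) / 0.412188 = (0.193338 + 0.133278) / 0.412188 = 0.792395
d₂ = d₁ − σ√T = 0.792395 − 0.412188 = 0.380207
e^{−rT} = e^{−0.0524·0.9223} = 0.952821
N(d₁) = 0.785935,  N(d₂) = 0.648104
Call price V = S·N(d₁) − K·e^{−rT}·N(d₂) = 165.997297 − 107.499085 = 58.498212
φ(d₁) = (1/√(2π))·e^{−d₁²/2} = 0.291451
ν = S·φ(d₁)·√T = 59.117500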